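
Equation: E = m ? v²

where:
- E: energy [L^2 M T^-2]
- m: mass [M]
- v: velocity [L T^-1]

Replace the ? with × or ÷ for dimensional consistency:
multiplication (×): E = m × v²

E [L^2 M T^-2]; m [M]; v² [L^2 T^-2].
m × v² → [L^2 M T^-2] ✓
m ÷ v² → [L^-2 M T^2] ✗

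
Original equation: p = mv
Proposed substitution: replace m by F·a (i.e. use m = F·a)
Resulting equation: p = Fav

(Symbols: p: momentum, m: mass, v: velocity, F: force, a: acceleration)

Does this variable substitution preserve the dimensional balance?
No

[m] = [M] and [F·a] = [L^2 M T^-4]. These differ, so the substitution replaces a quantity by one of different dimensions and the result p = Fav has LHS [L M T^-1] vs RHS [L^3 M T^-5] — inconsistent.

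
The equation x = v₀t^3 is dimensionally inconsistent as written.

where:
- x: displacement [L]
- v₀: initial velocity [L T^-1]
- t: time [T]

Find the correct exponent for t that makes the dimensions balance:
The exponent of t should be 1: x = v₀t

The LHS x has dimensions [L]; t has dimensions [T].
As written, the RHS v₀t^3 (exponent 3 on t) has dimensions [L T^2], which does not match.
With exponent 1, the RHS v₀t has dimensions [L], matching the LHS.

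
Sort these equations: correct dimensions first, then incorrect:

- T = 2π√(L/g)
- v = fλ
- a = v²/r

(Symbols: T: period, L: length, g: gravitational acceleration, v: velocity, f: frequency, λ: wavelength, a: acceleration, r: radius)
Dimensionally correct: T = 2π√(L/g), v = fλ, a = v²/r
Dimensionally incorrect: none
Ordered (correct first, then incorrect): T = 2π√(L/g), v = fλ, a = v²/r

- T = 2π√(L/g): LHS [T], RHS [T] → correct ✓
- v = fλ: LHS [L T^-1], RHS [L T^-1] → correct ✓
- a = v²/r: LHS [L T^-2], RHS [L T^-2] → correct ✓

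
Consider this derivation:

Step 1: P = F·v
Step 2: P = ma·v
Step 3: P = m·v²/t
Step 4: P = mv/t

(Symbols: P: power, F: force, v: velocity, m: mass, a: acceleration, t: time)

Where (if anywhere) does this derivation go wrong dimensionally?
Step 4

Step 1: P = F·v → LHS [L^2 M T^-3], RHS [L^2 M T^-3] ✓
Step 2: P = ma·v → LHS [L^2 M T^-3], RHS [L^2 M T^-3] ✓
Step 3: P = m·v²/t → LHS [L^2 M T^-3], RHS [L^2 M T^-3] ✓
Step 4: P = mv/t → LHS [L^2 M T^-3], RHS [L M T^-2] ✗

The first dimensional inconsistency appears in step 4: P = mv/t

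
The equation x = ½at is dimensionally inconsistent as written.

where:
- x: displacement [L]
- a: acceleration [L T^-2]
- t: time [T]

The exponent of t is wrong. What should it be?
The exponent of t should be 2: x = ½at^2

The LHS x has dimensions [L]; t has dimensions [T].
As written, the RHS ½at (exponent 1 on t) has dimensions [L T^-1], which does not match.
With exponent 2, the RHS ½at^2 has dimensions [L], matching the LHS.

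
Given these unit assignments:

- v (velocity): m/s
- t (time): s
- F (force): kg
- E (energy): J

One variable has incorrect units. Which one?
F

The variable F (force) should have units N, not kg.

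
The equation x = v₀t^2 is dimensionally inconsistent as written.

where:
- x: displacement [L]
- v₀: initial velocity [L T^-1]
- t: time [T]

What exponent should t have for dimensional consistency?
The exponent of t should be 1: x = v₀t

The LHS x has dimensions [L]; t has dimensions [T].
As written, the RHS v₀t^2 (exponent 2 on t) has dimensions [L T], which does not match.
With exponent 1, the RHS v₀t has dimensions [L], matching the LHS.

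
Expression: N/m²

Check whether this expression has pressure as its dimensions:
Yes

The expression N/m² has dimensions [L^-1 M T^-2], which is exactly pressure [L^-1 M T^-2].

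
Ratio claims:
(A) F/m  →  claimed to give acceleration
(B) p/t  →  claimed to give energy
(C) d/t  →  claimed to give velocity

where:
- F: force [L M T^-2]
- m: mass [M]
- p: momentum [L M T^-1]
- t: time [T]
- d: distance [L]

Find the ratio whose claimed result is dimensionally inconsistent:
(B) p/t does not give energy

(A) F/m: [L T^-2] = acceleration [L T^-2] ✓
(B) p/t: [L M T^-2] ≠ energy [L^2 M T^-2] ✗
(C) d/t: [L T^-1] = velocity [L T^-1] ✓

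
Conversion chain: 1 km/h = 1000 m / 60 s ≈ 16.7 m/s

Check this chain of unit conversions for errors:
The chain is incorrect (it contains an error).

Incorrect: 1 h = 3600 s, not 60 s (1 km/h ≈ 0.278 m/s)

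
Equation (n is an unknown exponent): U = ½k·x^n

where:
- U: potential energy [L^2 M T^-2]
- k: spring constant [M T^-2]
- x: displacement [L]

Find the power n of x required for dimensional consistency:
n = 2

U has dimensions [L^2 M T^-2]; x has dimensions [L].
The rest of the RHS has dimensions [M T^-2], so x^n must supply [L^2].
With n = 2: ½k·x^2 has dimensions [L^2 M T^-2], matching the LHS ✓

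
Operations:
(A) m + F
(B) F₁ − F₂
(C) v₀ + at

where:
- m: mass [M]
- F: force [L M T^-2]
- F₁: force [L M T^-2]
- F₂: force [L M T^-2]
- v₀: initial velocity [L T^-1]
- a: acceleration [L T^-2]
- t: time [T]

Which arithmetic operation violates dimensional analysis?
(A) m + F

(A) m + F: m [M] and F [L M T^-2] — different dimensions cannot be added/subtracted ✗
(B) F₁ − F₂: F₁ [L M T^-2] and F₂ [L M T^-2] — same dimensions ✓
(C) v₀ + at: v₀ [L T^-1] and at [L T^-1] — same dimensions ✓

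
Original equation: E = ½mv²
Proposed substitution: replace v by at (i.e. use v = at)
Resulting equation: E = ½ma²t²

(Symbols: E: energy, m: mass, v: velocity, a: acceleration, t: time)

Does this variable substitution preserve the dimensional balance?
Yes

[v] = [L T^-1] and [at] = [L T^-1]. These match, so the substitution replaces a quantity by one of the same dimensions and the result E = ½ma²t² has LHS [L^2 M T^-2] vs RHS [L^2 M T^-2] — still consistent.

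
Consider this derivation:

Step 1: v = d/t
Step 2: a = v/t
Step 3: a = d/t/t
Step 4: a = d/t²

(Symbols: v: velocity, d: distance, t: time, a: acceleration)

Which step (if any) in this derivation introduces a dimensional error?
No step introduces an error — all steps are dimensionally consistent.

Step 1: v = d/t → LHS [L T^-1], RHS [L T^-1] ✓
Step 2: a = v/t → LHS [L T^-2], RHS [L T^-2] ✓
Step 3: a = d/t/t → LHS [L T^-2], RHS [L T^-2] ✓
Step 4: a = d/t² → LHS [L T^-2], RHS [L T^-2] ✓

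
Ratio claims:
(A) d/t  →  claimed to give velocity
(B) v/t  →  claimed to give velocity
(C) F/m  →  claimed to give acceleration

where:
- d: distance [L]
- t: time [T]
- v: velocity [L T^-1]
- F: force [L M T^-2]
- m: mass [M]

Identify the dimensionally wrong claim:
(B) v/t does not give velocity

(A) d/t: [L T^-1] = velocity [L T^-1] ✓
(B) v/t: [L T^-2] ≠ velocity [L T^-1] ✗
(C) F/m: [L T^-2] = acceleration [L T^-2] ✓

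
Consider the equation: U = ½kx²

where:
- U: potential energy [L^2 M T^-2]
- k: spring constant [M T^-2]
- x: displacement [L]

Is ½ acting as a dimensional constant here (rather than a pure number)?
No

U has dimensions [L^2 M T^-2] and kx² already has dimensions [L^2 M T^-2], so the equation balances without ½ contributing any dimensions. ½ is a pure (dimensionless) number; changing or removing it would not affect dimensional consistency.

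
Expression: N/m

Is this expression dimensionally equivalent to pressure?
No

The expression N/m has dimensions [M T^-2], but pressure has dimensions [L^-1 M T^-2].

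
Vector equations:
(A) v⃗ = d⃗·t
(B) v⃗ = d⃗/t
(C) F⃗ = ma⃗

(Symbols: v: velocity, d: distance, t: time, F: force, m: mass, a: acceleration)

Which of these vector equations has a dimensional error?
(A) v⃗ = d⃗·t

(A) v⃗ = d⃗·t: LHS [L T^-1], RHS [L T] ✗ — velocity is displacement per time; should be d⃗/t
(B) v⃗ = d⃗/t: LHS [L T^-1], RHS [L T^-1] ✓ — displacement (vector) divided by time (scalar)
(C) F⃗ = ma⃗: LHS [L M T^-2], RHS [L M T^-2] ✓ — Force and acceleration are vectors, mass is a scalar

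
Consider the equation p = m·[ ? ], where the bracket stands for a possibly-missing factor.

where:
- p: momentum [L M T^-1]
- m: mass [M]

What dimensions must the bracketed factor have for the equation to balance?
[L T^-1] — velocity (e.g. v)

p has dimensions [L M T^-1]; m has dimensions [M].
The bracketed factor must supply [L M T^-1] / [M] = [L T^-1].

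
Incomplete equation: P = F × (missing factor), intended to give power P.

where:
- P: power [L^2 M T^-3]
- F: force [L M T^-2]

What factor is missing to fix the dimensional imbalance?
v (velocity), dimensions [L T^-1]

P has dimensions [L^2 M T^-3] and F has dimensions [L M T^-2].
The missing factor must have dimensions [L^2 M T^-3] / [L M T^-2] = [L T^-1], i.e. velocity (v).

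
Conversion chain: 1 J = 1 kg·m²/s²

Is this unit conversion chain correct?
The chain is correct (no errors).

Correct: Joule is defined as kg·m²/s²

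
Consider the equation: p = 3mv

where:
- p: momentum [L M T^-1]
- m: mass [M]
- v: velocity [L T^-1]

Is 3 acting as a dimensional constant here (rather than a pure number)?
No

p has dimensions [L M T^-1] and mv already has dimensions [L M T^-1], so the equation balances without 3 contributing any dimensions. 3 is a pure (dimensionless) number; changing or removing it would not affect dimensional consistency.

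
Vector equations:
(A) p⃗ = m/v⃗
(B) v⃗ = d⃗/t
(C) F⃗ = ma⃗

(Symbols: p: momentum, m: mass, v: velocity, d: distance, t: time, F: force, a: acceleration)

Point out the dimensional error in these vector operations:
(A) p⃗ = m/v⃗

(A) p⃗ = m/v⃗: LHS [L M T^-1], RHS [L^-1 M T] ✗ — momentum is mass times velocity; should be mv⃗ (and division by a vector is undefined)
(B) v⃗ = d⃗/t: LHS [L T^-1], RHS [L T^-1] ✓ — displacement (vector) divided by time (scalar)
(C) F⃗ = ma⃗: LHS [L M T^-2], RHS [L M T^-2] ✓ — Force and acceleration are vectors, mass is a scalar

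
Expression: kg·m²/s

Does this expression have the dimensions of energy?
No

The expression kg·m²/s has dimensions [L^2 M T^-1], but energy has dimensions [L^2 M T^-2].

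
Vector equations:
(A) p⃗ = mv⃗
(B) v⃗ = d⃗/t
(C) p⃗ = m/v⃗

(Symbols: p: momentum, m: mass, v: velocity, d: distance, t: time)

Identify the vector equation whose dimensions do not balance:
(C) p⃗ = m/v⃗

(A) p⃗ = mv⃗: LHS [L M T^-1], RHS [L M T^-1] ✓ — mass (scalar) times velocity (vector)
(B) v⃗ = d⃗/t: LHS [L T^-1], RHS [L T^-1] ✓ — displacement (vector) divided by time (scalar)
(C) p⃗ = m/v⃗: LHS [L M T^-1], RHS [L^-1 M T] ✗ — momentum is mass times velocity; should be mv⃗ (and division by a vector is undefined)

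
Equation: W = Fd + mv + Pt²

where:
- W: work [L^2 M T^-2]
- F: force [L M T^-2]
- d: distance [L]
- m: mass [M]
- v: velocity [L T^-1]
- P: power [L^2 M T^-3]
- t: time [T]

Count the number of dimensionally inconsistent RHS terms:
2

LHS W: [L^2 M T^-2]
- Fd: [L^2 M T^-2] ✓
- mv: [L M T^-1] ✗
- Pt²: [L^2 M T^-1] ✗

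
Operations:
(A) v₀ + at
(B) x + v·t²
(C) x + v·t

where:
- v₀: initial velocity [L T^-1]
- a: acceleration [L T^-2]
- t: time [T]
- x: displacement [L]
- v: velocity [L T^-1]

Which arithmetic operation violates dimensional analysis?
(B) x + v·t²

(A) v₀ + at: v₀ [L T^-1] and at [L T^-1] — same dimensions ✓
(B) x + v·t²: x [L] and v·t² [L T] — different dimensions cannot be added/subtracted ✗
(C) x + v·t: x [L] and v·t [L] — same dimensions ✓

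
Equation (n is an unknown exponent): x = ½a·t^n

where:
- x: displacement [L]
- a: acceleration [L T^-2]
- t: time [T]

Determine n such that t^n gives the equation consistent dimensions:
n = 2

x has dimensions [L]; t has dimensions [T].
The rest of the RHS has dimensions [L T^-2], so t^n must supply [T^2].
With n = 2: ½a·t^2 has dimensions [L], matching the LHS ✓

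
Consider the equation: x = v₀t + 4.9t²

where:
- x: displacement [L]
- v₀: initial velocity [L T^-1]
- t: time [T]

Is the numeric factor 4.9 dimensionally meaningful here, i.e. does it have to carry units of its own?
Yes

x has dimensions [L], while t² alone has dimensions [T^2]. For the equation to balance, the factor 4.9 must carry dimensions [L T^-2] — it is a dimensional constant (a numerical value of a physical quantity with its units suppressed), not a pure number.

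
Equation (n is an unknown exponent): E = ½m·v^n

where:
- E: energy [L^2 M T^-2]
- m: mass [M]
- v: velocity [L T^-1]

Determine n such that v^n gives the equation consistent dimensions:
n = 2

E has dimensions [L^2 M T^-2]; v has dimensions [L T^-1].
The rest of the RHS has dimensions [M], so v^n must supply [L^2 T^-2].
With n = 2: ½m·v^2 has dimensions [L^2 M T^-2], matching the LHS ✓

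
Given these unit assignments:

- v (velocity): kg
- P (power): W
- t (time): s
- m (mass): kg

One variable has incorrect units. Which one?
v

The variable v (velocity) should have units m/s, not kg.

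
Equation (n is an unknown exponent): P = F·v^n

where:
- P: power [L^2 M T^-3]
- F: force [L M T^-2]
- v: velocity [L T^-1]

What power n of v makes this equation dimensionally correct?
n = 1

P has dimensions [L^2 M T^-3]; v has dimensions [L T^-1].
The rest of the RHS has dimensions [L M T^-2], so v^n must supply [L T^-1].
With n = 1: F·v^1 has dimensions [L^2 M T^-3], matching the LHS ✓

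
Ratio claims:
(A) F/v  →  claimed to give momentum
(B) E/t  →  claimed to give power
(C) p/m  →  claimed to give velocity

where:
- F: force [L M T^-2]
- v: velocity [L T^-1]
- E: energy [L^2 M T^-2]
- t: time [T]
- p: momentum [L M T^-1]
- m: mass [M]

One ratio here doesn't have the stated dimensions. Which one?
(A) F/v does not give momentum

(A) F/v: [M T^-1] ≠ momentum [L M T^-1] ✗
(B) E/t: [L^2 M T^-3] = power [L^2 M T^-3] ✓
(C) p/m: [L T^-1] = velocity [L T^-1] ✓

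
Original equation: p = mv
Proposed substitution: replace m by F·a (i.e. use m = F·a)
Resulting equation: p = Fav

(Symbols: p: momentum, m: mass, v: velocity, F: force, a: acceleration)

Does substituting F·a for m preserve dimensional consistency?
No

[m] = [M] and [F·a] = [L^2 M T^-4]. These differ, so the substitution replaces a quantity by one of different dimensions and the result p = Fav has LHS [L M T^-1] vs RHS [L^3 M T^-5] — inconsistent.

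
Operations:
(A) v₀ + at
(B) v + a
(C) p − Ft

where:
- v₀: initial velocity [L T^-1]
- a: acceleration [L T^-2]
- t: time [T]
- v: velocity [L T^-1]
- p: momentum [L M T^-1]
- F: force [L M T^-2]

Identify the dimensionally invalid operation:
(B) v + a

(A) v₀ + at: v₀ [L T^-1] and at [L T^-1] — same dimensions ✓
(B) v + a: v [L T^-1] and a [L T^-2] — different dimensions cannot be added/subtracted ✗
(C) p − Ft: p [L M T^-1] and Ft [L M T^-1] — same dimensions ✓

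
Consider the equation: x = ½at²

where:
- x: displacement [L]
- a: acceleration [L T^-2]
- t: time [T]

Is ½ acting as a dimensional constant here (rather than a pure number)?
No

x has dimensions [L] and at² already has dimensions [L], so the equation balances without ½ contributing any dimensions. ½ is a pure (dimensionless) number; changing or removing it would not affect dimensional consistency.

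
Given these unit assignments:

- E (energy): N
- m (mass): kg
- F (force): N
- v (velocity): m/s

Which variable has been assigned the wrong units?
E

The variable E (energy) should have units J, not N.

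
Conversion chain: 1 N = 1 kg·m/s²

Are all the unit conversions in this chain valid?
The chain is correct (no errors).

Correct: Newton is defined as kg·m/s²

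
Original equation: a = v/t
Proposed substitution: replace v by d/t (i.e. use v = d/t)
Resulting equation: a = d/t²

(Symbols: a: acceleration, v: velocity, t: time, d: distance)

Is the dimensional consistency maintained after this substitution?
Yes

[v] = [L T^-1] and [d/t] = [L T^-1]. These match, so the substitution replaces a quantity by one of the same dimensions and the result a = d/t² has LHS [L T^-2] vs RHS [L T^-2] — still consistent.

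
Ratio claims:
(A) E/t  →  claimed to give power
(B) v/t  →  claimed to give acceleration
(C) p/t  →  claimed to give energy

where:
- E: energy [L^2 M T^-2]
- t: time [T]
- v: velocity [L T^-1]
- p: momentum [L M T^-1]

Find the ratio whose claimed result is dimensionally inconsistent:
(C) p/t does not give energy

(A) E/t: [L^2 M T^-3] = power [L^2 M T^-3] ✓
(B) v/t: [L T^-2] = acceleration [L T^-2] ✓
(C) p/t: [L M T^-2] ≠ energy [L^2 M T^-2] ✗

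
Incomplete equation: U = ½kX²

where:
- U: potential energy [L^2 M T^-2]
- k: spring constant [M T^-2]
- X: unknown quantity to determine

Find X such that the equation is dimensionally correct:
X = x (displacement), dimensions [L]

U has dimensions [L^2 M T^-2]; the rest of the RHS (½k) has dimensions [M T^-2].
So X² must have dimensions [L^2], i.e. X has dimensions [L] — X = x (displacement).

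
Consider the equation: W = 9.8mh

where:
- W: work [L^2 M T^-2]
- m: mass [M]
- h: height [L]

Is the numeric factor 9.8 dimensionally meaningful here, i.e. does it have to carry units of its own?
Yes

W has dimensions [L^2 M T^-2], while mh alone has dimensions [L M]. For the equation to balance, the factor 9.8 must carry dimensions [L T^-2] — it is a dimensional constant (a numerical value of a physical quantity with its units suppressed), not a pure number.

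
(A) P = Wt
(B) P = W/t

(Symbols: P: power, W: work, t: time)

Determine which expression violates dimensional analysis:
(A)

(A) P = Wt: LHS [L^2 M T^-3], RHS [L^2 M T^-1] ✗
(B) P = W/t: LHS [L^2 M T^-3], RHS [L^2 M T^-3] ✓

Expression (A) P = Wt is dimensionally incorrect.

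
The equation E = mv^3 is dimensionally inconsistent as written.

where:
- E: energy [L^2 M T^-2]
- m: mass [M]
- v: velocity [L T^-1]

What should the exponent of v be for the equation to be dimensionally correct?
The exponent of v should be 2: E = mv^2

The LHS E has dimensions [L^2 M T^-2]; v has dimensions [L T^-1].
As written, the RHS mv^3 (exponent 3 on v) has dimensions [L^3 M T^-3], which does not match.
With exponent 2, the RHS mv^2 has dimensions [L^2 M T^-2], matching the LHS.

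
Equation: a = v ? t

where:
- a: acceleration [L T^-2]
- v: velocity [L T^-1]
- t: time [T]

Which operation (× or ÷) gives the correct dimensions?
division (÷): a = v ÷ t

a [L T^-2]; v [L T^-1]; t [T].
v × t → [L] ✗
v ÷ t → [L T^-2] ✓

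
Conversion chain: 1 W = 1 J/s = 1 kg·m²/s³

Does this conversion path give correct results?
The chain is correct (no errors).

Correct: Watt is Joule per second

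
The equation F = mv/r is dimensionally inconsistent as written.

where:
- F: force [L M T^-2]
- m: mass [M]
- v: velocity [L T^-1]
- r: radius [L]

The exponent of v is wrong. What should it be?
The exponent of v should be 2: F = mv^2/r

The LHS F has dimensions [L M T^-2]; v has dimensions [L T^-1].
As written, the RHS mv/r (exponent 1 on v) has dimensions [M T^-1], which does not match.
With exponent 2, the RHS mv^2/r has dimensions [L M T^-2], matching the LHS.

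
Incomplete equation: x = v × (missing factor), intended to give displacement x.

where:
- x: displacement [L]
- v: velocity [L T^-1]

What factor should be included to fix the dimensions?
t (time), dimensions [T]

x has dimensions [L] and v has dimensions [L T^-1].
The missing factor must have dimensions [L] / [L T^-1] = [T], i.e. time (t).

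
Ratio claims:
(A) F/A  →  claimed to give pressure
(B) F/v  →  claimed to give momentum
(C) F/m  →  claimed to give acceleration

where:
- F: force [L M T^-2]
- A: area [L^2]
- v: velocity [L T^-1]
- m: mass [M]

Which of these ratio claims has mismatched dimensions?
(B) F/v does not give momentum

(A) F/A: [L^-1 M T^-2] = pressure [L^-1 M T^-2] ✓
(B) F/v: [M T^-1] ≠ momentum [L M T^-1] ✗
(C) F/m: [L T^-2] = acceleration [L T^-2] ✓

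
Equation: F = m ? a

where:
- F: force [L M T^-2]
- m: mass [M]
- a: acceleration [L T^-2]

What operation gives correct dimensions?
multiplication (×): F = m × a

F [L M T^-2]; m [M]; a [L T^-2].
m × a → [L M T^-2] ✓
m ÷ a → [L^-1 M T^2] ✗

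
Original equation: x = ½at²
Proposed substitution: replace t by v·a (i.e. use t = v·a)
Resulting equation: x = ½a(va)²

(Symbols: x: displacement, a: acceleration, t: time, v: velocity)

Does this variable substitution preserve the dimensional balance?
No

[t] = [T] and [v·a] = [L^2 T^-3]. These differ, so the substitution replaces a quantity by one of different dimensions and the result x = ½a(va)² has LHS [L] vs RHS [L^5 T^-8] — inconsistent.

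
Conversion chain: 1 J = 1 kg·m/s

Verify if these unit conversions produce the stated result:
The chain is incorrect (it contains an error).

Incorrect: Joule is kg·m²/s², not kg·m/s (that is momentum)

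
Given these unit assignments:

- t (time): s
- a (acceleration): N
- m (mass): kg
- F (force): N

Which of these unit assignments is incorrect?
a

The variable a (acceleration) should have units m/s², not N.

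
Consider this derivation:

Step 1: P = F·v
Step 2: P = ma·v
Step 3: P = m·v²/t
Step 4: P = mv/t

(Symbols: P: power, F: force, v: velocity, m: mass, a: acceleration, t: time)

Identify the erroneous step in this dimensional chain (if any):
Step 4

Step 1: P = F·v → LHS [L^2 M T^-3], RHS [L^2 M T^-3] ✓
Step 2: P = ma·v → LHS [L^2 M T^-3], RHS [L^2 M T^-3] ✓
Step 3: P = m·v²/t → LHS [L^2 M T^-3], RHS [L^2 M T^-3] ✓
Step 4: P = mv/t → LHS [L^2 M T^-3], RHS [L M T^-2] ✗

The first dimensional inconsistency appears in step 4: P = mv/t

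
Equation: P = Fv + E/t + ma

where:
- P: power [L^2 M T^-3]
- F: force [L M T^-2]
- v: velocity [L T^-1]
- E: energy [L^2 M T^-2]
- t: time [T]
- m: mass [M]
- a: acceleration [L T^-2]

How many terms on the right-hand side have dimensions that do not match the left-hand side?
1

LHS P: [L^2 M T^-3]
- Fv: [L^2 M T^-3] ✓
- E/t: [L^2 M T^-3] ✓
- ma: [L M T^-2] ✗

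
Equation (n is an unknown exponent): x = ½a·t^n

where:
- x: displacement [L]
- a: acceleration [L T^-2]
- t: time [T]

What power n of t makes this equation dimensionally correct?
n = 2

x has dimensions [L]; t has dimensions [T].
The rest of the RHS has dimensions [L T^-2], so t^n must supply [T^2].
With n = 2: ½a·t^2 has dimensions [L], matching the LHS ✓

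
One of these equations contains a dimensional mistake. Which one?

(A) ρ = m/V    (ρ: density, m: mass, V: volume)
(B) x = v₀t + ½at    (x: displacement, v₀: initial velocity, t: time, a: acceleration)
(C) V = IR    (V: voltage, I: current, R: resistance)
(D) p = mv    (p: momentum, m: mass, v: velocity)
(B) x = v₀t + ½at

The equation (B) x = v₀t + ½at is dimensionally incorrect.

LHS (x): [L]
RHS terms:
  - v₀t: [L] ✓
  - ½at: [L T^-1] ✗ (does not match LHS)

The dimensions do not match. The other three equations balance.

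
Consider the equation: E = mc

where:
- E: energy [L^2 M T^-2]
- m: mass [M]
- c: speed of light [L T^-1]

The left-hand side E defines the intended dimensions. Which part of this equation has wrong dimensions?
The right-hand side term mc

E has dimensions [L^2 M T^-2], but mc has dimensions [L M T^-1], so the term mc is dimensionally wrong for E.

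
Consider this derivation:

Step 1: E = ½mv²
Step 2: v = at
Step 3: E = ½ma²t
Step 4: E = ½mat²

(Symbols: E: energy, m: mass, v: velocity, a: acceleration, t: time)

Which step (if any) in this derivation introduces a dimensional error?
Step 3

Step 1: E = ½mv² → LHS [L^2 M T^-2], RHS [L^2 M T^-2] ✓
Step 2: v = at → LHS [L T^-1], RHS [L T^-1] ✓
Step 3: E = ½ma²t → LHS [L^2 M T^-2], RHS [L^2 M T^-3] ✗

The first dimensional inconsistency appears in step 3: E = ½ma²t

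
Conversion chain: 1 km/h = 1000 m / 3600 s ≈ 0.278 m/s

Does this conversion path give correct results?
The chain is correct (no errors).

Correct: 1 km = 1000 m, 1 h = 3600 s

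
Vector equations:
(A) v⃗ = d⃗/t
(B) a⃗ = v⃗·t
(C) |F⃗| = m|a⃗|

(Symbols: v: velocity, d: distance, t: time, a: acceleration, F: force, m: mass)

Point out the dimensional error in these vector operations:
(B) a⃗ = v⃗·t

(A) v⃗ = d⃗/t: LHS [L T^-1], RHS [L T^-1] ✓ — displacement (vector) divided by time (scalar)
(B) a⃗ = v⃗·t: LHS [L T^-2], RHS [L] ✗ — acceleration is velocity per time; should be v⃗/t
(C) |F⃗| = m|a⃗|: LHS [L M T^-2], RHS [L M T^-2] ✓ — magnitudes of vectors are scalars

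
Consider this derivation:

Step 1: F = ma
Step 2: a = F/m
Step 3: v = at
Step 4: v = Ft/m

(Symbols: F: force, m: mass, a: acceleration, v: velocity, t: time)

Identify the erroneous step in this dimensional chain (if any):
No step introduces an error — all steps are dimensionally consistent.

Step 1: F = ma → LHS [L M T^-2], RHS [L M T^-2] ✓
Step 2: a = F/m → LHS [L T^-2], RHS [L T^-2] ✓
Step 3: v = at → LHS [L T^-1], RHS [L T^-1] ✓
Step 4: v = Ft/m → LHS [L T^-1], RHS [L T^-1] ✓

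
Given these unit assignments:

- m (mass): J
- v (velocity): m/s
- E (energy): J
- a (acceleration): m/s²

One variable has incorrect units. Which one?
m

The variable m (mass) should have units kg, not J.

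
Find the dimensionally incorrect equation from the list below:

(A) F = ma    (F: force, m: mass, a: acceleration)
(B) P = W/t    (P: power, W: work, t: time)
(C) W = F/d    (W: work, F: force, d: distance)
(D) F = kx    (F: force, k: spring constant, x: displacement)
(C) W = F/d

The equation (C) W = F/d is dimensionally incorrect.

LHS (W): [L^2 M T^-2]
RHS (F/d): [M T^-2] ✗

The dimensions do not match. The other three equations balance.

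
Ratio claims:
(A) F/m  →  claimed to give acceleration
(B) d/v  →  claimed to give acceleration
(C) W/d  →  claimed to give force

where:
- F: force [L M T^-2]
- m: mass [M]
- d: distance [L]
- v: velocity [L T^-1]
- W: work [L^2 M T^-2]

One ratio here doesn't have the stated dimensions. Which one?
(B) d/v does not give acceleration

(A) F/m: [L T^-2] = acceleration [L T^-2] ✓
(B) d/v: [T] ≠ acceleration [L T^-2] ✗
(C) W/d: [L M T^-2] = force [L M T^-2] ✓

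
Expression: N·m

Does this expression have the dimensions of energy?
Yes

The expression N·m has dimensions [L^2 M T^-2], which is exactly energy [L^2 M T^-2].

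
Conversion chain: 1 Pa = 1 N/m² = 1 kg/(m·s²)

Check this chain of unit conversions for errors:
The chain is correct (no errors).

Correct: Pascal is Newton per square meter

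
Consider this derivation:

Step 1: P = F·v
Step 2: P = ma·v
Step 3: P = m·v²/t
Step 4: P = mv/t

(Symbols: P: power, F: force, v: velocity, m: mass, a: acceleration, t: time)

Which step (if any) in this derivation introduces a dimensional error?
Step 4

Step 1: P = F·v → LHS [L^2 M T^-3], RHS [L^2 M T^-3] ✓
Step 2: P = ma·v → LHS [L^2 M T^-3], RHS [L^2 M T^-3] ✓
Step 3: P = m·v²/t → LHS [L^2 M T^-3], RHS [L^2 M T^-3] ✓
Step 4: P = mv/t → LHS [L^2 M T^-3], RHS [L M T^-2] ✗

The first dimensional inconsistency appears in step 4: P = mv/t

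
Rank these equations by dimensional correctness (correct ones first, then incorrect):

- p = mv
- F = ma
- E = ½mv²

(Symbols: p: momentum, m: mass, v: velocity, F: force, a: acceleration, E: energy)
Dimensionally correct: p = mv, F = ma, E = ½mv²
Dimensionally incorrect: none
Ordered (correct first, then incorrect): p = mv, F = ma, E = ½mv²

- p = mv: LHS [L M T^-1], RHS [L M T^-1] → correct ✓
- F = ma: LHS [L M T^-2], RHS [L M T^-2] → correct ✓
- E = ½mv²: LHS [L^2 M T^-2], RHS [L^2 M T^-2] → correct ✓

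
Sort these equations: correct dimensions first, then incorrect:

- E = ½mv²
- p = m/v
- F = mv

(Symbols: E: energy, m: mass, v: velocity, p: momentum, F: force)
Dimensionally correct: E = ½mv²
Dimensionally incorrect: p = m/v, F = mv
Ordered (correct first, then incorrect): E = ½mv², p = m/v, F = mv

- E = ½mv²: LHS [L^2 M T^-2], RHS [L^2 M T^-2] → correct ✓
- p = m/v: LHS [L M T^-1], RHS [L^-1 M T] → incorrect ✗
- F = mv: LHS [L M T^-2], RHS [L M T^-1] → incorrect ✗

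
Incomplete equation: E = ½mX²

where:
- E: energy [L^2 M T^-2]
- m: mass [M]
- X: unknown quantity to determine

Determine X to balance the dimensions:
X = v (velocity), dimensions [L T^-1]

E has dimensions [L^2 M T^-2]; the rest of the RHS (½m) has dimensions [M].
So X² must have dimensions [L^2 T^-2], i.e. X has dimensions [L T^-1] — X = v (velocity).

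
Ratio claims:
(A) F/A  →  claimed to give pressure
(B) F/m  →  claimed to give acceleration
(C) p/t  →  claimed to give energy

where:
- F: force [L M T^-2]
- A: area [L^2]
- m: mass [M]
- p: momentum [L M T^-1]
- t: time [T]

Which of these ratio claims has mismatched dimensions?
(C) p/t does not give energy

(A) F/A: [L^-1 M T^-2] = pressure [L^-1 M T^-2] ✓
(B) F/m: [L T^-2] = acceleration [L T^-2] ✓
(C) p/t: [L M T^-2] ≠ energy [L^2 M T^-2] ✗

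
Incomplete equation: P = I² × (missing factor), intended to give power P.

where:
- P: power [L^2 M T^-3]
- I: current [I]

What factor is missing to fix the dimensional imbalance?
R (resistance), dimensions [I^-2 L^2 M T^-3]

P has dimensions [L^2 M T^-3] and I² has dimensions [I^2].
The missing factor must have dimensions [L^2 M T^-3] / [I^2] = [I^-2 L^2 M T^-3], i.e. resistance (R).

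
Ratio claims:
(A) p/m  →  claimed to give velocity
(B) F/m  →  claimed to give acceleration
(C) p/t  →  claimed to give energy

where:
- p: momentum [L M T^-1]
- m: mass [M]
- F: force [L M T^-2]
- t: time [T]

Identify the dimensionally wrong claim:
(C) p/t does not give energy

(A) p/m: [L T^-1] = velocity [L T^-1] ✓
(B) F/m: [L T^-2] = acceleration [L T^-2] ✓
(C) p/t: [L M T^-2] ≠ energy [L^2 M T^-2] ✗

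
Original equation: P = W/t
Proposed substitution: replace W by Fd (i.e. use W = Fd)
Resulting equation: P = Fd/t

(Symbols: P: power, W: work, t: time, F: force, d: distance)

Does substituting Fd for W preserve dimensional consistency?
Yes

[W] = [L^2 M T^-2] and [Fd] = [L^2 M T^-2]. These match, so the substitution replaces a quantity by one of the same dimensions and the result P = Fd/t has LHS [L^2 M T^-3] vs RHS [L^2 M T^-3] — still consistent.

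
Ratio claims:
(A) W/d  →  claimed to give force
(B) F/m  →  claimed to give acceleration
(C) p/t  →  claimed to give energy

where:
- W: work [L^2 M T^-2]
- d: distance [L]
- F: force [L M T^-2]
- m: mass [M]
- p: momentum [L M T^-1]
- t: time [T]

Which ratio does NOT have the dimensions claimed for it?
(C) p/t does not give energy

(A) W/d: [L M T^-2] = force [L M T^-2] ✓
(B) F/m: [L T^-2] = acceleration [L T^-2] ✓
(C) p/t: [L M T^-2] ≠ energy [L^2 M T^-2] ✗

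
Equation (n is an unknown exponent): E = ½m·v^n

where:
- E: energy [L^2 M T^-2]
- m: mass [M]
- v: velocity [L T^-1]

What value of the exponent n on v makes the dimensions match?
n = 2

E has dimensions [L^2 M T^-2]; v has dimensions [L T^-1].
The rest of the RHS has dimensions [M], so v^n must supply [L^2 T^-2].
With n = 2: ½m·v^2 has dimensions [L^2 M T^-2], matching the LHS ✓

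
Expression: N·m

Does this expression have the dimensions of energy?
Yes

The expression N·m has dimensions [L^2 M T^-2], which is exactly energy [L^2 M T^-2].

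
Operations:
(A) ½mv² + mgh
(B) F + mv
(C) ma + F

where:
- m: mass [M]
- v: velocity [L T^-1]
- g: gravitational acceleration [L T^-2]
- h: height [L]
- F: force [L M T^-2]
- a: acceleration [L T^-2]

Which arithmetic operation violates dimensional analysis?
(B) F + mv

(A) ½mv² + mgh: ½mv² [L^2 M T^-2] and mgh [L^2 M T^-2] — same dimensions ✓
(B) F + mv: F [L M T^-2] and mv [L M T^-1] — different dimensions cannot be added/subtracted ✗
(C) ma + F: ma [L M T^-2] and F [L M T^-2] — same dimensions ✓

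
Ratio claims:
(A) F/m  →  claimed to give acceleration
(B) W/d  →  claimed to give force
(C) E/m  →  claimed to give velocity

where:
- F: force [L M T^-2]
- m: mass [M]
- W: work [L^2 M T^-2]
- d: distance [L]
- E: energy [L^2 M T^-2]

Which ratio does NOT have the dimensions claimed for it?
(C) E/m does not give velocity

(A) F/m: [L T^-2] = acceleration [L T^-2] ✓
(B) W/d: [L M T^-2] = force [L M T^-2] ✓
(C) E/m: [L^2 T^-2] ≠ velocity [L T^-1] ✗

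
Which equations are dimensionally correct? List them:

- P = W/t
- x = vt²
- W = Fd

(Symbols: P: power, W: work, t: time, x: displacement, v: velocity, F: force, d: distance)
Dimensionally correct: P = W/t, W = Fd
Dimensionally incorrect: x = vt²
Ordered (correct first, then incorrect): P = W/t, W = Fd, x = vt²

- P = W/t: LHS [L^2 M T^-3], RHS [L^2 M T^-3] → correct ✓
- x = vt²: LHS [L], RHS [L T] → incorrect ✗
- W = Fd: LHS [L^2 M T^-2], RHS [L^2 M T^-2] → correct ✓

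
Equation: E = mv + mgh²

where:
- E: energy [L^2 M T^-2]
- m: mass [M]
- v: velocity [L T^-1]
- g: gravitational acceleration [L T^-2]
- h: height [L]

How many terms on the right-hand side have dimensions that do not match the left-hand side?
2

LHS E: [L^2 M T^-2]
- mv: [L M T^-1] ✗
- mgh²: [L^3 M T^-2] ✗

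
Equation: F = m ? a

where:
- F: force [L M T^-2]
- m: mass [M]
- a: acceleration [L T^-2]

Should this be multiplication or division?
multiplication (×): F = m × a

F [L M T^-2]; m [M]; a [L T^-2].
m × a → [L M T^-2] ✓
m ÷ a → [L^-1 M T^2] ✗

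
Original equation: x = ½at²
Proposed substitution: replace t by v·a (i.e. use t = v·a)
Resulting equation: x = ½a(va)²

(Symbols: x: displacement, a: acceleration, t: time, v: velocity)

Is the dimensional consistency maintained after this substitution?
No

[t] = [T] and [v·a] = [L^2 T^-3]. These differ, so the substitution replaces a quantity by one of different dimensions and the result x = ½a(va)² has LHS [L] vs RHS [L^5 T^-8] — inconsistent.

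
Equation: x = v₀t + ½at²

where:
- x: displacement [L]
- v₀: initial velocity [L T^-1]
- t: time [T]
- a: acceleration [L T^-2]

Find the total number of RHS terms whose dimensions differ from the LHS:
0

LHS x: [L]
- v₀t: [L] ✓
- ½at²: [L] ✓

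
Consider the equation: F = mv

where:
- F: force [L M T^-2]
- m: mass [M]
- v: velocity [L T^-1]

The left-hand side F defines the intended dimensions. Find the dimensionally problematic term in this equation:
The right-hand side term mv

F has dimensions [L M T^-2], but mv has dimensions [L M T^-1], so the term mv is dimensionally wrong for F.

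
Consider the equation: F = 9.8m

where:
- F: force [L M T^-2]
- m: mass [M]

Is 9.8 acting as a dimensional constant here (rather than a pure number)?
Yes

F has dimensions [L M T^-2], while m alone has dimensions [M]. For the equation to balance, the factor 9.8 must carry dimensions [L T^-2] — it is a dimensional constant (a numerical value of a physical quantity with its units suppressed), not a pure number.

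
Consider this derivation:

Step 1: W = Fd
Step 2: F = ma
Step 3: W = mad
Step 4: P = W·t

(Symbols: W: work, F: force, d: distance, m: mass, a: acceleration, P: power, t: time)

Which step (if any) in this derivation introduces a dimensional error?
Step 4

Step 1: W = Fd → LHS [L^2 M T^-2], RHS [L^2 M T^-2] ✓
Step 2: F = ma → LHS [L M T^-2], RHS [L M T^-2] ✓
Step 3: W = mad → LHS [L^2 M T^-2], RHS [L^2 M T^-2] ✓
Step 4: P = W·t → LHS [L^2 M T^-3], RHS [L^2 M T^-1] ✗

The first dimensional inconsistency appears in step 4: P = W·t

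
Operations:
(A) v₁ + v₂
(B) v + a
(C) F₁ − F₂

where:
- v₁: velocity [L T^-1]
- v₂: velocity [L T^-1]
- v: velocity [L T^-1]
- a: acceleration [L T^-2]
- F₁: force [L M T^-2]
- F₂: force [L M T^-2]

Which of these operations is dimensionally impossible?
(B) v + a

(A) v₁ + v₂: v₁ [L T^-1] and v₂ [L T^-1] — same dimensions ✓
(B) v + a: v [L T^-1] and a [L T^-2] — different dimensions cannot be added/subtracted ✗
(C) F₁ − F₂: F₁ [L M T^-2] and F₂ [L M T^-2] — same dimensions ✓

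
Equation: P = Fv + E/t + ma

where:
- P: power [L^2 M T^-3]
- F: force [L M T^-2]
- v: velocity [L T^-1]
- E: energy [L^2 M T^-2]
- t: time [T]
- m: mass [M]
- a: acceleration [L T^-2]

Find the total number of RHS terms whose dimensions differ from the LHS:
1

LHS P: [L^2 M T^-3]
- Fv: [L^2 M T^-3] ✓
- E/t: [L^2 M T^-3] ✓
- ma: [L M T^-2] ✗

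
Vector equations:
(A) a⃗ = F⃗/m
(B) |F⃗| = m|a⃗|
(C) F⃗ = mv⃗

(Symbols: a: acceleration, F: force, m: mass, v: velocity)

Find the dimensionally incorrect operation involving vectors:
(C) F⃗ = mv⃗

(A) a⃗ = F⃗/m: LHS [L T^-2], RHS [L T^-2] ✓ — force (vector) divided by mass (scalar)
(B) |F⃗| = m|a⃗|: LHS [L M T^-2], RHS [L M T^-2] ✓ — magnitudes of vectors are scalars
(C) F⃗ = mv⃗: LHS [L M T^-2], RHS [L M T^-1] ✗ — mass times velocity is momentum, not force; should be ma⃗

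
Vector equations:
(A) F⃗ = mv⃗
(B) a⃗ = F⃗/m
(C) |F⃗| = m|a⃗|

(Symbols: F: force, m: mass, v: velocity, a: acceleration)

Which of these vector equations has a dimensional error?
(A) F⃗ = mv⃗

(A) F⃗ = mv⃗: LHS [L M T^-2], RHS [L M T^-1] ✗ — mass times velocity is momentum, not force; should be ma⃗
(B) a⃗ = F⃗/m: LHS [L T^-2], RHS [L T^-2] ✓ — force (vector) divided by mass (scalar)
(C) |F⃗| = m|a⃗|: LHS [L M T^-2], RHS [L M T^-2] ✓ — magnitudes of vectors are scalars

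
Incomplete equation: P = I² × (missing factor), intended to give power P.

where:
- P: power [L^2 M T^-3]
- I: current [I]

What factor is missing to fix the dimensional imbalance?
R (resistance), dimensions [I^-2 L^2 M T^-3]

P has dimensions [L^2 M T^-3] and I² has dimensions [I^2].
The missing factor must have dimensions [L^2 M T^-3] / [I^2] = [I^-2 L^2 M T^-3], i.e. resistance (R).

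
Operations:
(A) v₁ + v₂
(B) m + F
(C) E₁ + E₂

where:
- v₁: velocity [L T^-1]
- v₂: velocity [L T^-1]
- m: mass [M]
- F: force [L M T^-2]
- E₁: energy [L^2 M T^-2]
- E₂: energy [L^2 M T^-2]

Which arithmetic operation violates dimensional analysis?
(B) m + F

(A) v₁ + v₂: v₁ [L T^-1] and v₂ [L T^-1] — same dimensions ✓
(B) m + F: m [M] and F [L M T^-2] — different dimensions cannot be added/subtracted ✗
(C) E₁ + E₂: E₁ [L^2 M T^-2] and E₂ [L^2 M T^-2] — same dimensions ✓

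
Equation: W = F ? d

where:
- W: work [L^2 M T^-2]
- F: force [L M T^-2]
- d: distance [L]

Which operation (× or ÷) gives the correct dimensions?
multiplication (×): W = F × d

W [L^2 M T^-2]; F [L M T^-2]; d [L].
F × d → [L^2 M T^-2] ✓
F ÷ d → [M T^-2] ✗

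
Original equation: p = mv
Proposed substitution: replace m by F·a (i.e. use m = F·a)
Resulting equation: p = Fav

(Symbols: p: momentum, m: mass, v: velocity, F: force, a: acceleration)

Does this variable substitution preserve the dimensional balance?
No

[m] = [M] and [F·a] = [L^2 M T^-4]. These differ, so the substitution replaces a quantity by one of different dimensions and the result p = Fav has LHS [L M T^-1] vs RHS [L^3 M T^-5] — inconsistent.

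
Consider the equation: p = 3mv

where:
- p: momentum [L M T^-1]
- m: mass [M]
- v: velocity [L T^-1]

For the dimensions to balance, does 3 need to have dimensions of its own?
No

p has dimensions [L M T^-1] and mv already has dimensions [L M T^-1], so the equation balances without 3 contributing any dimensions. 3 is a pure (dimensionless) number; changing or removing it would not affect dimensional consistency.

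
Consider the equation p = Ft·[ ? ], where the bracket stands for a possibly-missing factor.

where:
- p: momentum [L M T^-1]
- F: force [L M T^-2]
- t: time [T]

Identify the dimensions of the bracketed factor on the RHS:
Nothing is missing — the bracketed factor must be dimensionless.

p has dimensions [L M T^-1] and Ft already has dimensions [L M T^-1], so p = Ft is dimensionally complete.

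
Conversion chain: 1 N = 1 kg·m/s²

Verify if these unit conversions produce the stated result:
The chain is correct (no errors).

Correct: Newton is defined as kg·m/s²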